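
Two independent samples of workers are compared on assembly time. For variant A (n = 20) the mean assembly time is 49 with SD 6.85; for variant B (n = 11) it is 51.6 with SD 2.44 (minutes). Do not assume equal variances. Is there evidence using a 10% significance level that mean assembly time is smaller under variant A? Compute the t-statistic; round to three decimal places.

Let group 1 = variant A, group 2 = variant B. H0: μ_1 = μ_2; H1: μ_1 < μ_2 (Welch's two-sample t-test, left-tailed).
t = (x̄_1 − x̄_2)/√(s_1²/n_1 + s_2²/n_2) = (49 − 51.6)/√(6.85²/20 + 2.44²/11) = -1.530
Welch–Satterthwaite df ≈ 26.13
p-value = P(T ≤ -1.530) ≈ 0.0690
Since p ≈ 0.0690 < α = 0.1, reject H0; the data support H1.

-1.530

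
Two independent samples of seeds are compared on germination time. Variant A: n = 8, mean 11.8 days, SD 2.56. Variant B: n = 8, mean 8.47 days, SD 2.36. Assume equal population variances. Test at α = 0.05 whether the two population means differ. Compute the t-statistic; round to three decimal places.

2.705

Let group 1 = variant A, group 2 = variant B. H0: μ_1 = μ_2; H1: μ_1 ≠ μ_2 (two-sample pooled-variance t-test, two-sided).
s_p² = [(8−1)·2.56² + (8−1)·2.36²]/(8+8−2) = 6.0616
t = (11.8 − 8.47)/√[6.0616·(1/8 + 1/8)] = 2.705
df = n₁ + n₂ − 2 = 14
Two-sided p-value ≈ 0.0171
Since p ≈ 0.0171 < α = 0.05, reject H0; the data support H1.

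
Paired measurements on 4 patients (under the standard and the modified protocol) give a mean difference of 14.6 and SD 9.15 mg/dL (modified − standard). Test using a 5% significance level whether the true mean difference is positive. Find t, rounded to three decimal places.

3.191

H0: μ_d = 0; H1: μ_d > 0 (paired t-test on the differences, right-tailed).
t = d̄/(s_d/√n) = 14.6/(9.15/√4) = 3.191
df = n − 1 = 3
p-value = P(T ≥ 3.191) ≈ 0.025
Since p ≈ 0.025 < α = 0.05, reject H0; the evidence is statistically significant.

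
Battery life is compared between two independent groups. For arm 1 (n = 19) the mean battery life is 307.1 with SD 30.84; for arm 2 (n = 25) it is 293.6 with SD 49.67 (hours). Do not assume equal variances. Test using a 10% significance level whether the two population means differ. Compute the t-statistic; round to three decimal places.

Let group 1 = arm 1, group 2 = arm 2. H0: μ_1 = μ_2; H1: μ_1 ≠ μ_2 (Welch's two-sample t-test, two-sided).
t = (x̄_1 − x̄_2)/√(s_1²/n_1 + s_2²/n_2) = (307.1 − 293.6)/√(30.84²/19 + 49.67²/25) = 1.107
Welch–Satterthwaite df ≈ 40.60
Two-sided p-value ≈ 0.275
Since p ≈ 0.275 > α = 0.1, fail to reject H0; the evidence is not statistically significant.

1.107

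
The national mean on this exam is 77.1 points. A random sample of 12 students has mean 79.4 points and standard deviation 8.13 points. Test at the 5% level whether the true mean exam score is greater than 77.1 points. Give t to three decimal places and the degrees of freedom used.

t = 0.980, df = 11

H0: μ = 77.1; H1: μ > 77.1 (one-sample t-test, right-tailed).
t = (x̄ − μ₀)/(s/√n) = (79.4 − 77.1)/(8.13/√12) = 0.980
df = n − 1 = 11
p-value = P(T ≥ 0.980) ≈ 0.1741
Since p ≈ 0.1741 > α = 0.05, fail to reject H0; the evidence is not statistically significant.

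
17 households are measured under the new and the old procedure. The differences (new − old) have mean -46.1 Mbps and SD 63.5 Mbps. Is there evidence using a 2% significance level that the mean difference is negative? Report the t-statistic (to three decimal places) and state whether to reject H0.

H0: μ_d = 0; H1: μ_d < 0 (paired t-test on the differences, left-tailed).
t = d̄/(s_d/√n) = -46.1/(63.5/√17) = -2.993
df = n − 1 = 16
p-value = P(T ≤ -2.993) ≈ 0.0043
Since p ≈ 0.0043 < α = 0.02, reject H0; the data support H1.

t = -2.993; reject H0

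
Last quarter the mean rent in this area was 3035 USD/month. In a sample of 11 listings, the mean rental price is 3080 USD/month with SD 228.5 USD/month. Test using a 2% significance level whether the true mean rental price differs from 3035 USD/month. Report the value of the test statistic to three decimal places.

0.653

H0: μ = 3035; H1: μ ≠ 3035 (one-sample t-test, two-sided).
t = (x̄ − μ₀)/(s/√n) = (3080 − 3035)/(228.5/√11) = 0.653
df = n − 1 = 10
Two-sided p-value ≈ 0.5284
Since p ≈ 0.5284 > α = 0.02, fail to reject H0; the evidence is not statistically significant.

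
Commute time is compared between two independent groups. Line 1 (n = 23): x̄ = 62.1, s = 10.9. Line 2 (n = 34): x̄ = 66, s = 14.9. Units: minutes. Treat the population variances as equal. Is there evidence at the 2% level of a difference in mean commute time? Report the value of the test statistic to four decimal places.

-1.0745

Let group 1 = line 1, group 2 = line 2. H0: μ_1 = μ_2; H1: μ_1 ≠ μ_2 (two-sample pooled-variance t-test, two-sided).
s_p² = [(23−1)·10.9² + (34−1)·14.9²]/(23+34−2) = 180.73
t = (62.1 − 66)/√[180.73·(1/23 + 1/34)] = -1.0745
df = n₁ + n₂ − 2 = 55
Two-sided p-value ≈ 0.2873
Since p ≈ 0.2873 > α = 0.02, fail to reject H0; the evidence is not statistically significant.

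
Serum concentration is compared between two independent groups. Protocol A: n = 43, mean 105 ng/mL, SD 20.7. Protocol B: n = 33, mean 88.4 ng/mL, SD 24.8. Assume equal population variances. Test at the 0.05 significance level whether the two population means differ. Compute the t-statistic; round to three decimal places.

Let group 1 = protocol A, group 2 = protocol B. H0: μ_1 = μ_2; H1: μ_1 ≠ μ_2 (two-sample pooled-variance t-test, two-sided).
s_p² = [(43−1)·20.7² + (33−1)·24.8²]/(43+33−2) = 509.16
t = (105 − 88.4)/√[509.16·(1/43 + 1/33)] = 3.179
df = n₁ + n₂ − 2 = 74
Two-sided p-value ≈ 0.0022
Since p ≈ 0.0022 < α = 0.05, reject H0; the evidence is statistically significant.

3.179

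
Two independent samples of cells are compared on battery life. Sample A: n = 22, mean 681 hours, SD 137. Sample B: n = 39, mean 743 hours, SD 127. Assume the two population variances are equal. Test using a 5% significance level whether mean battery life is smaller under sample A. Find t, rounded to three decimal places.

Let group 1 = sample A, group 2 = sample B. H0: μ_1 = μ_2; H1: μ_1 < μ_2 (two-sample pooled-variance t-test, left-tailed).
s_p² = [(22−1)·137² + (39−1)·127²]/(22+39−2) = 17068.7
t = (681 − 743)/√[17068.7·(1/22 + 1/39)] = -1.780
df = n₁ + n₂ − 2 = 59
p-value = P(T ≤ -1.780) ≈ 0.040
Since p ≈ 0.040 < α = 0.05, reject H0; the evidence is statistically significant.

-1.780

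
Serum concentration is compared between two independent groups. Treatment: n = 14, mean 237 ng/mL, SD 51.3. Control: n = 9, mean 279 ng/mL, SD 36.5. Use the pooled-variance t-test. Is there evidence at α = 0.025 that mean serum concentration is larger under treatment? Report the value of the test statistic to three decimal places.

-2.127

Let group 1 = treatment, group 2 = control. H0: μ_1 = μ_2; H1: μ_1 > μ_2 (two-sample pooled-variance t-test, right-tailed).
s_p² = [(14−1)·51.3² + (9−1)·36.5²]/(14+9−2) = 2136.67
t = (237 − 279)/√[2136.67·(1/14 + 1/9)] = -2.127
df = n₁ + n₂ − 2 = 21
p-value = P(T ≥ -2.127) ≈ 0.9773
Since p ≈ 0.9773 > α = 0.025, fail to reject H0; the data do not provide sufficient evidence against H0.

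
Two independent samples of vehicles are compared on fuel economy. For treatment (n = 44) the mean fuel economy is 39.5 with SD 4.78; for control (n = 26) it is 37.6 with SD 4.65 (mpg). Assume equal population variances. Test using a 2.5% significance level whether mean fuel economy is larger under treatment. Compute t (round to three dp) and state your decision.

t = 1.623; fail to reject H0

Let group 1 = treatment, group 2 = control. H0: μ_1 = μ_2; H1: μ_1 > μ_2 (two-sample pooled-variance t-test, right-tailed).
s_p² = [(44−1)·4.78² + (26−1)·4.65²]/(44+26−2) = 22.3977
t = (39.5 − 37.6)/√[22.3977·(1/44 + 1/26)] = 1.623
df = n₁ + n₂ − 2 = 68
p-value = P(T ≥ 1.623) ≈ 0.0546
Since p ≈ 0.0546 > α = 0.025, fail to reject H0; the data do not provide sufficient evidence against H0.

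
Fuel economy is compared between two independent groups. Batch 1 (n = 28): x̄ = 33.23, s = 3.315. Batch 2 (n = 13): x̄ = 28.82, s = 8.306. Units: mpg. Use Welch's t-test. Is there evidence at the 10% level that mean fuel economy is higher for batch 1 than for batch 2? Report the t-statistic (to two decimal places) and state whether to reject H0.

t = 1.85; reject H0

Let group 1 = batch 1, group 2 = batch 2. H0: μ_1 = μ_2; H1: μ_1 > μ_2 (Welch's two-sample t-test, right-tailed).
t = (x̄_1 − x̄_2)/√(s_1²/n_1 + s_2²/n_2) = (33.23 − 28.82)/√(3.315²/28 + 8.306²/13) = 1.85
Welch–Satterthwaite df ≈ 13.81
p-value = P(T ≥ 1.85) ≈ 0.043
Since p ≈ 0.043 < α = 0.1, reject H0; the evidence is statistically significant.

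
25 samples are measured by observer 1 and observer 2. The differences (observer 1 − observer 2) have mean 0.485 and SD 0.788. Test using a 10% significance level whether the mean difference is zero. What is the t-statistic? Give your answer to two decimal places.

H0: μ_d = 0; H1: μ_d ≠ 0 (paired t-test on the differences, two-sided).
t = d̄/(s_d/√n) = 0.485/(0.788/√25) = 3.08
df = n − 1 = 24
Two-sided p-value ≈ 0.005
Since p ≈ 0.005 < α = 0.1, reject H0; the data support H1.

3.08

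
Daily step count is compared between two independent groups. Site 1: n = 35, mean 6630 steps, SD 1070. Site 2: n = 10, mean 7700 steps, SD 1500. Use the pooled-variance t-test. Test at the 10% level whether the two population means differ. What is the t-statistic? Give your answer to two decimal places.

-2.54

Let group 1 = site 1, group 2 = site 2. H0: μ_1 = μ_2; H1: μ_1 ≠ μ_2 (two-sample pooled-variance t-test, two-sided).
s_p² = [(35−1)·1070² + (10−1)·1500²]/(35+10−2) = 1376200
t = (6630 − 7700)/√[1376200·(1/35 + 1/10)] = -2.54
df = n₁ + n₂ − 2 = 43
Two-sided p-value ≈ 0.015
Since p ≈ 0.015 < α = 0.1, reject H0; the data support H1.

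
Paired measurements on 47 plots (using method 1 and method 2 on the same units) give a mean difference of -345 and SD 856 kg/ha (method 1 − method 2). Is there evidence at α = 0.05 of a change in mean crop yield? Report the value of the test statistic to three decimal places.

H0: μ_d = 0; H1: μ_d ≠ 0 (paired t-test on the differences, two-sided).
t = d̄/(s_d/√n) = -345/(856/√47) = -2.763
df = n − 1 = 46
Two-sided p-value ≈ 0.0082
Since p ≈ 0.0082 < α = 0.05, reject H0; the data support H1.

-2.763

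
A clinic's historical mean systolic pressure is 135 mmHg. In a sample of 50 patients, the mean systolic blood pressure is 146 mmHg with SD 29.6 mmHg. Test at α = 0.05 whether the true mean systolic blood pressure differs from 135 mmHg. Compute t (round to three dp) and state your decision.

H0: μ = 135; H1: μ ≠ 135 (one-sample t-test, two-sided).
t = (x̄ − μ₀)/(s/√n) = (146 − 135)/(29.6/√50) = 2.628
df = n − 1 = 49
Two-sided p-value ≈ 0.0114
Since p ≈ 0.0114 < α = 0.05, reject H0; the data support H1.

t = 2.628; reject H0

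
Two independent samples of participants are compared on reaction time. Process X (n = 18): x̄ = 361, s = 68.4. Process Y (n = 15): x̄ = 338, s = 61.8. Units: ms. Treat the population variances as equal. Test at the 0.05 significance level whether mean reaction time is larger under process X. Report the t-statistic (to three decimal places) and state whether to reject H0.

t = 1.004; fail to reject H0

Let group 1 = process X, group 2 = process Y. H0: μ_1 = μ_2; H1: μ_1 > μ_2 (two-sample pooled-variance t-test, right-tailed).
s_p² = [(18−1)·68.4² + (15−1)·61.8²]/(18+15−2) = 4290.48
t = (361 − 338)/√[4290.48·(1/18 + 1/15)] = 1.004
df = n₁ + n₂ − 2 = 31
p-value = P(T ≥ 1.004) ≈ 0.161
Since p ≈ 0.161 > α = 0.05, fail to reject H0; the data do not provide sufficient evidence against H0.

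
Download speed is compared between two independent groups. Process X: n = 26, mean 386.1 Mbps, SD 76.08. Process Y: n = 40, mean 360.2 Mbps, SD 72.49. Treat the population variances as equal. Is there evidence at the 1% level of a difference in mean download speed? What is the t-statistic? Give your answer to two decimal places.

Let group 1 = process X, group 2 = process Y. H0: μ_1 = μ_2; H1: μ_1 ≠ μ_2 (two-sample pooled-variance t-test, two-sided).
s_p² = [(26−1)·76.08² + (40−1)·72.49²]/(26+40−2) = 5463.15
t = (386.1 − 360.2)/√[5463.15·(1/26 + 1/40)] = 1.39
df = n₁ + n₂ − 2 = 64
Two-sided p-value ≈ 0.169
Since p ≈ 0.169 > α = 0.01, fail to reject H0; the evidence is not statistically significant.

1.39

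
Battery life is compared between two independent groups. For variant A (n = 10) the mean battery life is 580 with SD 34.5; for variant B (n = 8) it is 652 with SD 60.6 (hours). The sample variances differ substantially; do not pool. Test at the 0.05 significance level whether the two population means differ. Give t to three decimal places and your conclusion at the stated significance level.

Let group 1 = variant A, group 2 = variant B. H0: μ_1 = μ_2; H1: μ_1 ≠ μ_2 (Welch's two-sample t-test, two-sided).
t = (x̄_1 − x̄_2)/√(s_1²/n_1 + s_2²/n_2) = (580 − 652)/√(34.5²/10 + 60.6²/8) = -2.995
Welch–Satterthwaite df ≈ 10.55
Two-sided p-value ≈ 0.0127
Since p ≈ 0.0127 < α = 0.05, reject H0; the data support H1.

t = -2.995; reject H0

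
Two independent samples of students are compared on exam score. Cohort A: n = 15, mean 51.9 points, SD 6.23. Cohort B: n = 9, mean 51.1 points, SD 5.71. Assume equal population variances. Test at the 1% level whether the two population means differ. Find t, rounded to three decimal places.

Let group 1 = cohort A, group 2 = cohort B. H0: μ_1 = μ_2; H1: μ_1 ≠ μ_2 (two-sample pooled-variance t-test, two-sided).
s_p² = [(15−1)·6.23² + (9−1)·5.71²]/(15+9−2) = 36.5552
t = (51.9 − 51.1)/√[36.5552·(1/15 + 1/9)] = 0.314
df = n₁ + n₂ − 2 = 22
Two-sided p-value ≈ 0.757
Since p ≈ 0.757 > α = 0.01, fail to reject H0; the evidence is not statistically significant.

0.314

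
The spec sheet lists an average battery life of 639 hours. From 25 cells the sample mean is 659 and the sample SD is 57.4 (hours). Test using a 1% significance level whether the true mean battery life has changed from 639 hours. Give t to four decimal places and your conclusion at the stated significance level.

t = 1.7422; fail to reject H0

H0: μ = 639; H1: μ ≠ 639 (one-sample t-test, two-sided).
t = (x̄ − μ₀)/(s/√n) = (659 − 639)/(57.4/√25) = 1.7422
df = n − 1 = 24
Two-sided p-value ≈ 0.0943
Since p ≈ 0.0943 > α = 0.01, fail to reject H0; the evidence is not statistically significant.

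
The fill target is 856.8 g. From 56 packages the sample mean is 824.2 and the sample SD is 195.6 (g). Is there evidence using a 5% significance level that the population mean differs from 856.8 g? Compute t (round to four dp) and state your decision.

t = -1.2472; fail to reject H0

H0: μ = 856.8; H1: μ ≠ 856.8 (one-sample t-test, two-sided).
t = (x̄ − μ₀)/(s/√n) = (824.2 − 856.8)/(195.6/√56) = -1.2472
df = n − 1 = 55
Two-sided p-value ≈ 0.218
Since p ≈ 0.218 > α = 0.05, fail to reject H0; the data do not provide sufficient evidence against H0.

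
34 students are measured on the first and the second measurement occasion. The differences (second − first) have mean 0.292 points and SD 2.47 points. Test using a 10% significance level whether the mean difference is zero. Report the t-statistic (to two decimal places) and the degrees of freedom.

H0: μ_d = 0; H1: μ_d ≠ 0 (paired t-test on the differences, two-sided).
t = d̄/(s_d/√n) = 0.292/(2.47/√34) = 0.69
df = n − 1 = 33
Two-sided p-value ≈ 0.495
Since p ≈ 0.495 > α = 0.1, fail to reject H0; the data do not provide sufficient evidence against H0.

t = 0.69, df = 33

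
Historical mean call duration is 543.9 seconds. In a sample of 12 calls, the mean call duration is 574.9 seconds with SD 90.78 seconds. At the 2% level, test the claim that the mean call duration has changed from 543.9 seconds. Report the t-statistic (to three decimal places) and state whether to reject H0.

H0: μ = 543.9; H1: μ ≠ 543.9 (one-sample t-test, two-sided).
t = (x̄ − μ₀)/(s/√n) = (574.9 − 543.9)/(90.78/√12) = 1.183
df = n − 1 = 11
Two-sided p-value ≈ 0.262
Since p ≈ 0.262 > α = 0.02, fail to reject H0; the data do not provide sufficient evidence against H0.

t = 1.183; fail to reject H0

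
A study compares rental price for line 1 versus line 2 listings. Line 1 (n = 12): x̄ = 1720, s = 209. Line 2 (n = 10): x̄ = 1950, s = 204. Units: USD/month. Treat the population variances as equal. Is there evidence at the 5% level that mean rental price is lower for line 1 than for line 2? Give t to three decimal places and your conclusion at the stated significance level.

Let group 1 = line 1, group 2 = line 2. H0: μ_1 = μ_2; H1: μ_1 < μ_2 (two-sample pooled-variance t-test, left-tailed).
s_p² = [(12−1)·209² + (10−1)·204²]/(12+10−2) = 42751.8
t = (1720 − 1950)/√[42751.8·(1/12 + 1/10)] = -2.598
df = n₁ + n₂ − 2 = 20
p-value = P(T ≤ -2.598) ≈ 0.009
Since p ≈ 0.009 < α = 0.05, reject H0; the data support H1.

t = -2.598; reject H0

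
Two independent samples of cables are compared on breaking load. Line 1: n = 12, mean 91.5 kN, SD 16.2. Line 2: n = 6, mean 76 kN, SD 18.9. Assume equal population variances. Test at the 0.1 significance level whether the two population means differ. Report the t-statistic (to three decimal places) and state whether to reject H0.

t = 1.814; reject H0

Let group 1 = line 1, group 2 = line 2. H0: μ_1 = μ_2; H1: μ_1 ≠ μ_2 (two-sample pooled-variance t-test, two-sided).
s_p² = [(12−1)·16.2² + (6−1)·18.9²]/(12+6−2) = 292.056
t = (91.5 − 76)/√[292.056·(1/12 + 1/6)] = 1.814
df = n₁ + n₂ − 2 = 16
Two-sided p-value ≈ 0.0885
Since p ≈ 0.0885 < α = 0.1, reject H0; the data support H1.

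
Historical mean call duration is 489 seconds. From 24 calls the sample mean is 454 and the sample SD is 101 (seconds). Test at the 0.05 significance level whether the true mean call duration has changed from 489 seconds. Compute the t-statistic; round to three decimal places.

-1.698

H0: μ = 489; H1: μ ≠ 489 (one-sample t-test, two-sided).
t = (x̄ − μ₀)/(s/√n) = (454 − 489)/(101/√24) = -1.698
df = n − 1 = 23
Two-sided p-value ≈ 0.103
Since p ≈ 0.103 > α = 0.05, fail to reject H0; the evidence is not statistically significant.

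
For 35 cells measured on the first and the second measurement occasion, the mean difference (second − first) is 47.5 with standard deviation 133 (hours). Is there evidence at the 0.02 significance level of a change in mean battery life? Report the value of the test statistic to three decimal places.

H0: μ_d = 0; H1: μ_d ≠ 0 (paired t-test on the differences, two-sided).
t = d̄/(s_d/√n) = 47.5/(133/√35) = 2.113
df = n − 1 = 34
Two-sided p-value ≈ 0.0420
Since p ≈ 0.0420 > α = 0.02, fail to reject H0; the data do not provide sufficient evidence against H0.

2.113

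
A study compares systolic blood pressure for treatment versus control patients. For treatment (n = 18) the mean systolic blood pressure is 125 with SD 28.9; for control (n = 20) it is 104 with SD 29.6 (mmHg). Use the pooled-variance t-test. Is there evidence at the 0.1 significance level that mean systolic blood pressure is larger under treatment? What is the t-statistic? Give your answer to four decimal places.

2.2082

Let group 1 = treatment, group 2 = control. H0: μ_1 = μ_2; H1: μ_1 > μ_2 (two-sample pooled-variance t-test, right-tailed).
s_p² = [(18−1)·28.9² + (20−1)·29.6²]/(18+20−2) = 856.822
t = (125 − 104)/√[856.822·(1/18 + 1/20)] = 2.2082
df = n₁ + n₂ − 2 = 36
p-value = P(T ≥ 2.2082) ≈ 0.017
Since p ≈ 0.017 < α = 0.1, reject H0; the evidence is statistically significant.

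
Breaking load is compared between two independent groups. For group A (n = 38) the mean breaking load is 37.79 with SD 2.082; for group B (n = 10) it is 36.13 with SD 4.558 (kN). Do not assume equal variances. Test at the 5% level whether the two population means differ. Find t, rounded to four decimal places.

Let group 1 = group A, group 2 = group B. H0: μ_1 = μ_2; H1: μ_1 ≠ μ_2 (Welch's two-sample t-test, two-sided).
t = (x̄_1 − x̄_2)/√(s_1²/n_1 + s_2²/n_2) = (37.79 − 36.13)/√(2.082²/38 + 4.558²/10) = 1.1213
Welch–Satterthwaite df ≈ 10.01
Two-sided p-value ≈ 0.288
Since p ≈ 0.288 > α = 0.05, fail to reject H0; the evidence is not statistically significant.

1.1213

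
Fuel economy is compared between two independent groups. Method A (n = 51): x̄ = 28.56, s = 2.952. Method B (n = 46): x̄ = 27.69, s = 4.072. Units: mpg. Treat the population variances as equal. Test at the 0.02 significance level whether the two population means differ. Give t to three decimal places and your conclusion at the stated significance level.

t = 1.213; fail to reject H0

Let group 1 = method A, group 2 = method B. H0: μ_1 = μ_2; H1: μ_1 ≠ μ_2 (two-sample pooled-variance t-test, two-sided).
s_p² = [(51−1)·2.952² + (46−1)·4.072²]/(51+46−2) = 12.4407
t = (28.56 − 27.69)/√[12.4407·(1/51 + 1/46)] = 1.213
df = n₁ + n₂ − 2 = 95
Two-sided p-value ≈ 0.228
Since p ≈ 0.228 > α = 0.02, fail to reject H0; the data do not provide sufficient evidence against H0.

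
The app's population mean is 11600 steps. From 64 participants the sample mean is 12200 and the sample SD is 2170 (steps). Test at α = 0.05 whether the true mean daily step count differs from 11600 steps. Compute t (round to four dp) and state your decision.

t = 2.2120; reject H0

H0: μ = 11600; H1: μ ≠ 11600 (one-sample t-test, two-sided).
t = (x̄ − μ₀)/(s/√n) = (12200 − 11600)/(2170/√64) = 2.2120
df = n − 1 = 63
Two-sided p-value ≈ 0.0306
Since p ≈ 0.0306 < α = 0.05, reject H0; the evidence is statistically significant.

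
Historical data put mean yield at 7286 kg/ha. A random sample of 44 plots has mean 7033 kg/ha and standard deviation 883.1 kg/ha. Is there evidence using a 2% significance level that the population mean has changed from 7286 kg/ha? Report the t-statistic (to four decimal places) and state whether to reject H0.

t = -1.9004; fail to reject H0

H0: μ = 7286; H1: μ ≠ 7286 (one-sample t-test, two-sided).
t = (x̄ − μ₀)/(s/√n) = (7033 − 7286)/(883.1/√44) = -1.9004
df = n − 1 = 43
Two-sided p-value ≈ 0.064
Since p ≈ 0.064 > α = 0.02, fail to reject H0; the data do not provide sufficient evidence against H0.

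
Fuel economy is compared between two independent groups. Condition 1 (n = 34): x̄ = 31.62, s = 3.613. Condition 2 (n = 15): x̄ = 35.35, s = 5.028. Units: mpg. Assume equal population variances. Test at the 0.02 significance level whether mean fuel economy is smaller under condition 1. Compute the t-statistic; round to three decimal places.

-2.945

Let group 1 = condition 1, group 2 = condition 2. H0: μ_1 = μ_2; H1: μ_1 < μ_2 (two-sample pooled-variance t-test, left-tailed).
s_p² = [(34−1)·3.613² + (15−1)·5.028²]/(34+15−2) = 16.6959
t = (31.62 − 35.35)/√[16.6959·(1/34 + 1/15)] = -2.945
df = n₁ + n₂ − 2 = 47
p-value = P(T ≤ -2.945) ≈ 0.003
Since p ≈ 0.003 < α = 0.02, reject H0; the evidence is statistically significant.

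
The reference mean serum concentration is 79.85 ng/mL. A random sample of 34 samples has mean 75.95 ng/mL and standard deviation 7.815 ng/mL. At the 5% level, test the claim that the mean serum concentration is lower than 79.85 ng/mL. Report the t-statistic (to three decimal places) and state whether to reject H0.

t = -2.910; reject H0

H0: μ = 79.85; H1: μ < 79.85 (one-sample t-test, left-tailed).
t = (x̄ − μ₀)/(s/√n) = (75.95 − 79.85)/(7.815/√34) = -2.910
df = n − 1 = 33
p-value = P(T ≤ -2.910) ≈ 0.003
Since p ≈ 0.003 < α = 0.05, reject H0; the evidence is statistically significant.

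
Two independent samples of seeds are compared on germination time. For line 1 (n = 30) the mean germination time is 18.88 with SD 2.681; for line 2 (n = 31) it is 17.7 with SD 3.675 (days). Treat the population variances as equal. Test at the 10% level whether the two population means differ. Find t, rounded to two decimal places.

Let group 1 = line 1, group 2 = line 2. H0: μ_1 = μ_2; H1: μ_1 ≠ μ_2 (two-sample pooled-variance t-test, two-sided).
s_p² = [(30−1)·2.681² + (31−1)·3.675²]/(30+31−2) = 10.4002
t = (18.88 − 17.7)/√[10.4002·(1/30 + 1/31)] = 1.43
df = n₁ + n₂ − 2 = 59
Two-sided p-value ≈ 0.158
Since p ≈ 0.158 > α = 0.1, fail to reject H0; the evidence is not statistically significant.

1.43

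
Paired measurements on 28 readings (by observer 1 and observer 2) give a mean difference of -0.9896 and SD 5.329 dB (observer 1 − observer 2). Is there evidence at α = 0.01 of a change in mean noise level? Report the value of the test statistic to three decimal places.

-0.983

H0: μ_d = 0; H1: μ_d ≠ 0 (paired t-test on the differences, two-sided).
t = d̄/(s_d/√n) = -0.9896/(5.329/√28) = -0.983
df = n − 1 = 27
Two-sided p-value ≈ 0.3345
Since p ≈ 0.3345 > α = 0.01, fail to reject H0; the data do not provide sufficient evidence against H0.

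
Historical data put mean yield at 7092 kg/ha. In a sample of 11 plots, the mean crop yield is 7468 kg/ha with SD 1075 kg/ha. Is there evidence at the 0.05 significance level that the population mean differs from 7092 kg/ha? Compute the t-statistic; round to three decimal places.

1.160

H0: μ = 7092; H1: μ ≠ 7092 (one-sample t-test, two-sided).
t = (x̄ − μ₀)/(s/√n) = (7468 − 7092)/(1075/√11) = 1.160
df = n − 1 = 10
Two-sided p-value ≈ 0.273
Since p ≈ 0.273 > α = 0.05, fail to reject H0; the data do not provide sufficient evidence against H0.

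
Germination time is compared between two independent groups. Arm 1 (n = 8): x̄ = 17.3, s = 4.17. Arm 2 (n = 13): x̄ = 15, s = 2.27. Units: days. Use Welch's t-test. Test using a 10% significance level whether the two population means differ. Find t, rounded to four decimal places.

1.4347

Let group 1 = arm 1, group 2 = arm 2. H0: μ_1 = μ_2; H1: μ_1 ≠ μ_2 (Welch's two-sample t-test, two-sided).
t = (x̄_1 − x̄_2)/√(s_1²/n_1 + s_2²/n_2) = (17.3 − 15)/√(4.17²/8 + 2.27²/13) = 1.4347
Welch–Satterthwaite df ≈ 9.60
Two-sided p-value ≈ 0.1831
Since p ≈ 0.1831 > α = 0.1, fail to reject H0; the evidence is not statistically significant.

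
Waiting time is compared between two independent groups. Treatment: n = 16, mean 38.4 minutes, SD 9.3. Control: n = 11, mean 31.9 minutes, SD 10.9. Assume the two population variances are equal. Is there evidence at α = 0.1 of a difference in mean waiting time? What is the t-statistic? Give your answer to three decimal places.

Let group 1 = treatment, group 2 = control. H0: μ_1 = μ_2; H1: μ_1 ≠ μ_2 (two-sample pooled-variance t-test, two-sided).
s_p² = [(16−1)·9.3² + (11−1)·10.9²]/(16+11−2) = 99.418
t = (38.4 − 31.9)/√[99.418·(1/16 + 1/11)] = 1.664
df = n₁ + n₂ − 2 = 25
Two-sided p-value ≈ 0.109
Since p ≈ 0.109 > α = 0.1, fail to reject H0; the evidence is not statistically significant.

1.664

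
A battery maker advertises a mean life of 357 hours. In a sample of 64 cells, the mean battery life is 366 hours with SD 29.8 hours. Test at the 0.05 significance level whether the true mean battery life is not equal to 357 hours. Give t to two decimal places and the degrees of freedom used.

t = 2.42, df = 63

H0: μ = 357; H1: μ ≠ 357 (one-sample t-test, two-sided).
t = (x̄ − μ₀)/(s/√n) = (366 − 357)/(29.8/√64) = 2.42
df = n − 1 = 63
Two-sided p-value ≈ 0.0186
Since p ≈ 0.0186 < α = 0.05, reject H0; the evidence is statistically significant.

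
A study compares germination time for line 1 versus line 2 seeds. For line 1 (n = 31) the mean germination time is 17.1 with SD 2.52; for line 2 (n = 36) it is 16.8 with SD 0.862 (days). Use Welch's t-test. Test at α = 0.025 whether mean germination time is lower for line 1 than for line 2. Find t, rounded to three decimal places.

0.632

Let group 1 = line 1, group 2 = line 2. H0: μ_1 = μ_2; H1: μ_1 < μ_2 (Welch's two-sample t-test, left-tailed).
t = (x̄_1 − x̄_2)/√(s_1²/n_1 + s_2²/n_2) = (17.1 − 16.8)/√(2.52²/31 + 0.862²/36) = 0.632
Welch–Satterthwaite df ≈ 36.04
p-value = P(T ≤ 0.632) ≈ 0.7342
Since p ≈ 0.7342 > α = 0.025, fail to reject H0; the data do not provide sufficient evidence against H0.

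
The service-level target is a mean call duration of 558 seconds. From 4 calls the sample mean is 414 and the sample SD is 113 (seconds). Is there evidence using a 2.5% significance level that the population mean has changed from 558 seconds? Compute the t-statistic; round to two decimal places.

H0: μ = 558; H1: μ ≠ 558 (one-sample t-test, two-sided).
t = (x̄ − μ₀)/(s/√n) = (414 − 558)/(113/√4) = -2.55
df = n − 1 = 3
Two-sided p-value ≈ 0.0840
Since p ≈ 0.0840 > α = 0.025, fail to reject H0; the data do not provide sufficient evidence against H0.

-2.55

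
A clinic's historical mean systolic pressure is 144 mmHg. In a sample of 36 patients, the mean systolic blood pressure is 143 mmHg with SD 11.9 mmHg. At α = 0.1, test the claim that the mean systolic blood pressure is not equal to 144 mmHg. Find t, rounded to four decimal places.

H0: μ = 144; H1: μ ≠ 144 (one-sample t-test, two-sided).
t = (x̄ − μ₀)/(s/√n) = (143 − 144)/(11.9/√36) = -0.5042
df = n − 1 = 35
Two-sided p-value ≈ 0.6173
Since p ≈ 0.6173 > α = 0.1, fail to reject H0; the evidence is not statistically significant.

-0.5042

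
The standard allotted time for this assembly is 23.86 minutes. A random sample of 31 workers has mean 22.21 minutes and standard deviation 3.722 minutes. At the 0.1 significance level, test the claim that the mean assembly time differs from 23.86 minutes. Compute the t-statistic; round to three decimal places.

-2.468

H0: μ = 23.86; H1: μ ≠ 23.86 (one-sample t-test, two-sided).
t = (x̄ − μ₀)/(s/√n) = (22.21 − 23.86)/(3.722/√31) = -2.468
df = n − 1 = 30
Two-sided p-value ≈ 0.019
Since p ≈ 0.019 < α = 0.1, reject H0; the data support H1.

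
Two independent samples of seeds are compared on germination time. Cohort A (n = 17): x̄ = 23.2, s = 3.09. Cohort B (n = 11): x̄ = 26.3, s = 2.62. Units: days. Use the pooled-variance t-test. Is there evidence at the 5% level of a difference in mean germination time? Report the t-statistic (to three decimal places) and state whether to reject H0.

Let group 1 = cohort A, group 2 = cohort B. H0: μ_1 = μ_2; H1: μ_1 ≠ μ_2 (two-sample pooled-variance t-test, two-sided).
s_p² = [(17−1)·3.09² + (11−1)·2.62²]/(17+11−2) = 8.51591
t = (23.2 − 26.3)/√[8.51591·(1/17 + 1/11)] = -2.745
df = n₁ + n₂ − 2 = 26
Two-sided p-value ≈ 0.0108
Since p ≈ 0.0108 < α = 0.05, reject H0; the data support H1.

t = -2.745; reject H0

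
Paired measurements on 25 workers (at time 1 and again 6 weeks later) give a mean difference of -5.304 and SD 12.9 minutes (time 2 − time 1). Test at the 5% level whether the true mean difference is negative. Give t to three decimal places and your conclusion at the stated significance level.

t = -2.056; reject H0

H0: μ_d = 0; H1: μ_d < 0 (paired t-test on the differences, left-tailed).
t = d̄/(s_d/√n) = -5.304/(12.9/√25) = -2.056
df = n − 1 = 24
p-value = P(T ≤ -2.056) ≈ 0.025
Since p ≈ 0.025 < α = 0.05, reject H0; the evidence is statistically significant.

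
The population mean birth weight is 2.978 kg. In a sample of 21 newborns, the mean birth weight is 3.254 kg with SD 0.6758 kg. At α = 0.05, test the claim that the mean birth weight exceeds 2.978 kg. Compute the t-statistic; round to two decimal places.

H0: μ = 2.978; H1: μ > 2.978 (one-sample t-test, right-tailed).
t = (x̄ − μ₀)/(s/√n) = (3.254 − 2.978)/(0.6758/√21) = 1.87
df = n − 1 = 20
p-value = P(T ≥ 1.87) ≈ 0.0380
Since p ≈ 0.0380 < α = 0.05, reject H0; the data support H1.

1.87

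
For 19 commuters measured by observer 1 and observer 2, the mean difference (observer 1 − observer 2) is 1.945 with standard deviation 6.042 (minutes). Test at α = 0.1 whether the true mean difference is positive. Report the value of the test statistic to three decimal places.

1.403

H0: μ_d = 0; H1: μ_d > 0 (paired t-test on the differences, right-tailed).
t = d̄/(s_d/√n) = 1.945/(6.042/√19) = 1.403
df = n − 1 = 18
p-value = P(T ≥ 1.403) ≈ 0.0888
Since p ≈ 0.0888 < α = 0.1, reject H0; the data support H1.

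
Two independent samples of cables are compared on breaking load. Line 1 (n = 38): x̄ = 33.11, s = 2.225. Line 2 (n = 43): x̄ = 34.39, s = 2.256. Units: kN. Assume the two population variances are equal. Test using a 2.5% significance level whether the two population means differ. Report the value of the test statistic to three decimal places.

-2.565

Let group 1 = line 1, group 2 = line 2. H0: μ_1 = μ_2; H1: μ_1 ≠ μ_2 (two-sample pooled-variance t-test, two-sided).
s_p² = [(38−1)·2.225² + (43−1)·2.256²]/(38+43−2) = 5.02448
t = (33.11 − 34.39)/√[5.02448·(1/38 + 1/43)] = -2.565
df = n₁ + n₂ − 2 = 79
Two-sided p-value ≈ 0.012
Since p ≈ 0.012 < α = 0.025, reject H0; the evidence is statistically significant.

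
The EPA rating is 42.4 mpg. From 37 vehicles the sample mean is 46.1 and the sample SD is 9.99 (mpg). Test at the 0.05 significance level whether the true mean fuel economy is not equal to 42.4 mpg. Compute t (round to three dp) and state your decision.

H0: μ = 42.4; H1: μ ≠ 42.4 (one-sample t-test, two-sided).
t = (x̄ − μ₀)/(s/√n) = (46.1 − 42.4)/(9.99/√37) = 2.253
df = n − 1 = 36
Two-sided p-value ≈ 0.0305
Since p ≈ 0.0305 < α = 0.05, reject H0; the data support H1.

t = 2.253; reject H0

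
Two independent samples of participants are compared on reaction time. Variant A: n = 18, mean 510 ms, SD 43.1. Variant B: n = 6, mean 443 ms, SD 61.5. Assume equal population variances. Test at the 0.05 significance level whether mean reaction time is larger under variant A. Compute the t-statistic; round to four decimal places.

2.9668

Let group 1 = variant A, group 2 = variant B. H0: μ_1 = μ_2; H1: μ_1 > μ_2 (two-sample pooled-variance t-test, right-tailed).
s_p² = [(18−1)·43.1² + (6−1)·61.5²]/(18+6−2) = 2295.03
t = (510 − 443)/√[2295.03·(1/18 + 1/6)] = 2.9668
df = n₁ + n₂ − 2 = 22
p-value = P(T ≥ 2.9668) ≈ 0.0036
Since p ≈ 0.0036 < α = 0.05, reject H0; the evidence is statistically significant.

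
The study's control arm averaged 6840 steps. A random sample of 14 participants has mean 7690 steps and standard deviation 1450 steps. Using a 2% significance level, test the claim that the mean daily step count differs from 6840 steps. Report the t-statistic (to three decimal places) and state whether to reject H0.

H0: μ = 6840; H1: μ ≠ 6840 (one-sample t-test, two-sided).
t = (x̄ − μ₀)/(s/√n) = (7690 − 6840)/(1450/√14) = 2.193
df = n − 1 = 13
Two-sided p-value ≈ 0.0471
Since p ≈ 0.0471 > α = 0.02, fail to reject H0; the evidence is not statistically significant.

t = 2.193; fail to reject H0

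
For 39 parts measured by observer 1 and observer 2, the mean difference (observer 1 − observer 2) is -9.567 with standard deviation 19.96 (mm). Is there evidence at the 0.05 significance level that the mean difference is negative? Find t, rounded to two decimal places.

-2.99

H0: μ_d = 0; H1: μ_d < 0 (paired t-test on the differences, left-tailed).
t = d̄/(s_d/√n) = -9.567/(19.96/√39) = -2.99
df = n − 1 = 38
p-value = P(T ≤ -2.99) ≈ 0.0024
Since p ≈ 0.0024 < α = 0.05, reject H0; the evidence is statistically significant.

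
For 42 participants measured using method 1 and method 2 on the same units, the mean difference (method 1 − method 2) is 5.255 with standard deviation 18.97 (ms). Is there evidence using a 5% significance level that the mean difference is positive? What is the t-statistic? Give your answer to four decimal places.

1.7953

H0: μ_d = 0; H1: μ_d > 0 (paired t-test on the differences, right-tailed).
t = d̄/(s_d/√n) = 5.255/(18.97/√42) = 1.7953
df = n − 1 = 41
p-value = P(T ≥ 1.7953) ≈ 0.0400
Since p ≈ 0.0400 < α = 0.05, reject H0; the evidence is statistically significant.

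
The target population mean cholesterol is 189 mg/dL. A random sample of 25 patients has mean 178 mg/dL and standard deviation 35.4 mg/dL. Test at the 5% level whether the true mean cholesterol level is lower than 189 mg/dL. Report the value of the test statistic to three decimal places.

-1.554

H0: μ = 189; H1: μ < 189 (one-sample t-test, left-tailed).
t = (x̄ − μ₀)/(s/√n) = (178 − 189)/(35.4/√25) = -1.554
df = n − 1 = 24
p-value = P(T ≤ -1.554) ≈ 0.0667
Since p ≈ 0.0667 > α = 0.05, fail to reject H0; the evidence is not statistically significant.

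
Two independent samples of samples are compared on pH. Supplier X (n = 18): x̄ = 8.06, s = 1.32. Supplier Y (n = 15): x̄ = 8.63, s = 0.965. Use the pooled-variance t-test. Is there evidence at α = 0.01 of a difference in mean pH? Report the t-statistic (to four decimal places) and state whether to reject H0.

t = -1.3899; fail to reject H0

Let group 1 = supplier X, group 2 = supplier Y. H0: μ_1 = μ_2; H1: μ_1 ≠ μ_2 (two-sample pooled-variance t-test, two-sided).
s_p² = [(18−1)·1.32² + (15−1)·0.965²]/(18+15−2) = 1.37606
t = (8.06 − 8.63)/√[1.37606·(1/18 + 1/15)] = -1.3899
df = n₁ + n₂ − 2 = 31
Two-sided p-value ≈ 0.174
Since p ≈ 0.174 > α = 0.01, fail to reject H0; the data do not provide sufficient evidence against H0.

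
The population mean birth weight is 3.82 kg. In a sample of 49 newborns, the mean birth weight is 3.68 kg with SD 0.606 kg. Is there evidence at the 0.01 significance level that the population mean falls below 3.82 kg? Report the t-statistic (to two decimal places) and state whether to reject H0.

H0: μ = 3.82; H1: μ < 3.82 (one-sample t-test, left-tailed).
t = (x̄ − μ₀)/(s/√n) = (3.68 − 3.82)/(0.606/√49) = -1.62
df = n − 1 = 48
p-value = P(T ≤ -1.62) ≈ 0.056
Since p ≈ 0.056 > α = 0.01, fail to reject H0; the data do not provide sufficient evidence against H0.

t = -1.62; fail to reject H0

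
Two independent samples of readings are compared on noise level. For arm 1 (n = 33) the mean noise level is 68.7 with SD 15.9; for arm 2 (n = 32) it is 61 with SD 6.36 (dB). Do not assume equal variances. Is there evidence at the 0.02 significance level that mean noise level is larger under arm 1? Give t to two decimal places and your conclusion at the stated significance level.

t = 2.58; reject H0

Let group 1 = arm 1, group 2 = arm 2. H0: μ_1 = μ_2; H1: μ_1 > μ_2 (Welch's two-sample t-test, right-tailed).
t = (x̄_1 − x̄_2)/√(s_1²/n_1 + s_2²/n_2) = (68.7 − 61)/√(15.9²/33 + 6.36²/32) = 2.58
Welch–Satterthwaite df ≈ 42.24
p-value = P(T ≥ 2.58) ≈ 0.007
Since p ≈ 0.007 < α = 0.02, reject H0; the evidence is statistically significant.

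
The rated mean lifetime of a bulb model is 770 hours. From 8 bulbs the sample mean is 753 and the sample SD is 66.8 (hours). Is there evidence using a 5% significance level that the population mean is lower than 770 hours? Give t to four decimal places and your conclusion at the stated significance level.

t = -0.7198; fail to reject H0

H0: μ = 770; H1: μ < 770 (one-sample t-test, left-tailed).
t = (x̄ − μ₀)/(s/√n) = (753 − 770)/(66.8/√8) = -0.7198
df = n − 1 = 7
p-value = P(T ≤ -0.7198) ≈ 0.247
Since p ≈ 0.247 > α = 0.05, fail to reject H0; the data do not provide sufficient evidence against H0.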